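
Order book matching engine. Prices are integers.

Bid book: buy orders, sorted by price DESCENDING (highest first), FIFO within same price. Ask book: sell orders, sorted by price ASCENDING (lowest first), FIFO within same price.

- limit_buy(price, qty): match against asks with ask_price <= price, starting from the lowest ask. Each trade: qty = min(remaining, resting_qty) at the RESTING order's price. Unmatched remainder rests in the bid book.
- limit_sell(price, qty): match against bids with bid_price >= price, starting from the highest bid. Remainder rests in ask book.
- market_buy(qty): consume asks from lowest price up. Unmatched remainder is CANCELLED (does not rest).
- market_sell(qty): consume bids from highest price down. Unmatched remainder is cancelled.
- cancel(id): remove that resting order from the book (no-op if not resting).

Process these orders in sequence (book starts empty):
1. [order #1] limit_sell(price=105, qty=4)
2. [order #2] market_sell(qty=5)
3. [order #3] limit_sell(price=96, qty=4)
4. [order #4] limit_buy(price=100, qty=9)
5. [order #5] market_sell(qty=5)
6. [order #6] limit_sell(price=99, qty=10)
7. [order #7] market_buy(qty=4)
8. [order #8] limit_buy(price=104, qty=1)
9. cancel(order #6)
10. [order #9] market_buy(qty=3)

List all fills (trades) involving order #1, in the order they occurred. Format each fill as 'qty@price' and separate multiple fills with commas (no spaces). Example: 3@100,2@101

After op 1 [order #1] limit_sell(price=105, qty=4): fills=none; bids=[-] asks=[#1:4@105]
After op 2 [order #2] market_sell(qty=5): fills=none; bids=[-] asks=[#1:4@105]
After op 3 [order #3] limit_sell(price=96, qty=4): fills=none; bids=[-] asks=[#3:4@96 #1:4@105]
After op 4 [order #4] limit_buy(price=100, qty=9): fills=#4x#3:4@96; bids=[#4:5@100] asks=[#1:4@105]
After op 5 [order #5] market_sell(qty=5): fills=#4x#5:5@100; bids=[-] asks=[#1:4@105]
After op 6 [order #6] limit_sell(price=99, qty=10): fills=none; bids=[-] asks=[#6:10@99 #1:4@105]
After op 7 [order #7] market_buy(qty=4): fills=#7x#6:4@99; bids=[-] asks=[#6:6@99 #1:4@105]
After op 8 [order #8] limit_buy(price=104, qty=1): fills=#8x#6:1@99; bids=[-] asks=[#6:5@99 #1:4@105]
After op 9 cancel(order #6): fills=none; bids=[-] asks=[#1:4@105]
After op 10 [order #9] market_buy(qty=3): fills=#9x#1:3@105; bids=[-] asks=[#1:1@105]

Answer: 3@105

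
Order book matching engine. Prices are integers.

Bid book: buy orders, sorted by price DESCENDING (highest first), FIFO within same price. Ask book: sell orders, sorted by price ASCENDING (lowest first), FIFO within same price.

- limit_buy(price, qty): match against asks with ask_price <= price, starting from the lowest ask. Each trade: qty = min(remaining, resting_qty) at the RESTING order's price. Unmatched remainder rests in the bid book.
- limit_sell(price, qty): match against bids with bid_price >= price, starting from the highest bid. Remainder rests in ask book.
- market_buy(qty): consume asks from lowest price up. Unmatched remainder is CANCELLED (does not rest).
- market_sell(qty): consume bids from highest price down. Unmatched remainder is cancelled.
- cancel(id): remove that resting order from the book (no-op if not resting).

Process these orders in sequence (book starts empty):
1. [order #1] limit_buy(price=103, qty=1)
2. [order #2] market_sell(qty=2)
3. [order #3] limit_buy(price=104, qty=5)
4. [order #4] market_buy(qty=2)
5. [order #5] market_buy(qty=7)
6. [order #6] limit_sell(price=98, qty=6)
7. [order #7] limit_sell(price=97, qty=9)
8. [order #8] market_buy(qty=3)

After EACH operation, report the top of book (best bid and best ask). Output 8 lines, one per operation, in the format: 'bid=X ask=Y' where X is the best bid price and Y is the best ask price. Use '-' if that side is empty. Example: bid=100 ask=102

After op 1 [order #1] limit_buy(price=103, qty=1): fills=none; bids=[#1:1@103] asks=[-]
After op 2 [order #2] market_sell(qty=2): fills=#1x#2:1@103; bids=[-] asks=[-]
After op 3 [order #3] limit_buy(price=104, qty=5): fills=none; bids=[#3:5@104] asks=[-]
After op 4 [order #4] market_buy(qty=2): fills=none; bids=[#3:5@104] asks=[-]
After op 5 [order #5] market_buy(qty=7): fills=none; bids=[#3:5@104] asks=[-]
After op 6 [order #6] limit_sell(price=98, qty=6): fills=#3x#6:5@104; bids=[-] asks=[#6:1@98]
After op 7 [order #7] limit_sell(price=97, qty=9): fills=none; bids=[-] asks=[#7:9@97 #6:1@98]
After op 8 [order #8] market_buy(qty=3): fills=#8x#7:3@97; bids=[-] asks=[#7:6@97 #6:1@98]

Answer: bid=103 ask=-
bid=- ask=-
bid=104 ask=-
bid=104 ask=-
bid=104 ask=-
bid=- ask=98
bid=- ask=97
bid=- ask=97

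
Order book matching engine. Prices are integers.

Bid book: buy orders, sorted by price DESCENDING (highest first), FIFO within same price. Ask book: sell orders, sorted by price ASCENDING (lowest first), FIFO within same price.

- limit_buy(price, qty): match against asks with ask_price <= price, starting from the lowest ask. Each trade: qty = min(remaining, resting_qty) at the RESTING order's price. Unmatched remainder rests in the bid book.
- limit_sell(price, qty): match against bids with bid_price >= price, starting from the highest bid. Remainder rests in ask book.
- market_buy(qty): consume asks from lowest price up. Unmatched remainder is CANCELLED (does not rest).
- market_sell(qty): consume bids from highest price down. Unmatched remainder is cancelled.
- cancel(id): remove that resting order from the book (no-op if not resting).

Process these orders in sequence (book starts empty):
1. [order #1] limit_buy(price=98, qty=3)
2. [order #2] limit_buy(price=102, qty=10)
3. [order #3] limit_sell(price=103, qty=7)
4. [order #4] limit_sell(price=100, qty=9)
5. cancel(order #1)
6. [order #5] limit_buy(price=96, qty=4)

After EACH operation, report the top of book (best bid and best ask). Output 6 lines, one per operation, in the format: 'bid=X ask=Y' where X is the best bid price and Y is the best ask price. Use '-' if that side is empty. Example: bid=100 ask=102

Answer: bid=98 ask=-
bid=102 ask=-
bid=102 ask=103
bid=102 ask=103
bid=102 ask=103
bid=102 ask=103

Derivation:
After op 1 [order #1] limit_buy(price=98, qty=3): fills=none; bids=[#1:3@98] asks=[-]
After op 2 [order #2] limit_buy(price=102, qty=10): fills=none; bids=[#2:10@102 #1:3@98] asks=[-]
After op 3 [order #3] limit_sell(price=103, qty=7): fills=none; bids=[#2:10@102 #1:3@98] asks=[#3:7@103]
After op 4 [order #4] limit_sell(price=100, qty=9): fills=#2x#4:9@102; bids=[#2:1@102 #1:3@98] asks=[#3:7@103]
After op 5 cancel(order #1): fills=none; bids=[#2:1@102] asks=[#3:7@103]
After op 6 [order #5] limit_buy(price=96, qty=4): fills=none; bids=[#2:1@102 #5:4@96] asks=[#3:7@103]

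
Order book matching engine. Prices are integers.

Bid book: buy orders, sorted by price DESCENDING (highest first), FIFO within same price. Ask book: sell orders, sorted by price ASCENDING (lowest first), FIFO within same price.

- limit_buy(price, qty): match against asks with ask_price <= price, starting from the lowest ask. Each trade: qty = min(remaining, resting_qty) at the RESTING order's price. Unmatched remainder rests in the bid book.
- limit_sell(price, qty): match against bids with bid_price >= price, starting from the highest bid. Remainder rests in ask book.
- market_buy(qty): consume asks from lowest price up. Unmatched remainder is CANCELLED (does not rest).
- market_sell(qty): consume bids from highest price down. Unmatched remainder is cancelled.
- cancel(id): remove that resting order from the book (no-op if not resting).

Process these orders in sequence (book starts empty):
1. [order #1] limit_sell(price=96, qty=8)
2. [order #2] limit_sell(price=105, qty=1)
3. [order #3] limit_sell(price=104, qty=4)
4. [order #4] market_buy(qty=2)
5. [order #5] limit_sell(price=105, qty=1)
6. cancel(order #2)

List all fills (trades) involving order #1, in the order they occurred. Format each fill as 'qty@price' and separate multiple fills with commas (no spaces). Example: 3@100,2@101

Answer: 2@96

Derivation:
After op 1 [order #1] limit_sell(price=96, qty=8): fills=none; bids=[-] asks=[#1:8@96]
After op 2 [order #2] limit_sell(price=105, qty=1): fills=none; bids=[-] asks=[#1:8@96 #2:1@105]
After op 3 [order #3] limit_sell(price=104, qty=4): fills=none; bids=[-] asks=[#1:8@96 #3:4@104 #2:1@105]
After op 4 [order #4] market_buy(qty=2): fills=#4x#1:2@96; bids=[-] asks=[#1:6@96 #3:4@104 #2:1@105]
After op 5 [order #5] limit_sell(price=105, qty=1): fills=none; bids=[-] asks=[#1:6@96 #3:4@104 #2:1@105 #5:1@105]
After op 6 cancel(order #2): fills=none; bids=[-] asks=[#1:6@96 #3:4@104 #5:1@105]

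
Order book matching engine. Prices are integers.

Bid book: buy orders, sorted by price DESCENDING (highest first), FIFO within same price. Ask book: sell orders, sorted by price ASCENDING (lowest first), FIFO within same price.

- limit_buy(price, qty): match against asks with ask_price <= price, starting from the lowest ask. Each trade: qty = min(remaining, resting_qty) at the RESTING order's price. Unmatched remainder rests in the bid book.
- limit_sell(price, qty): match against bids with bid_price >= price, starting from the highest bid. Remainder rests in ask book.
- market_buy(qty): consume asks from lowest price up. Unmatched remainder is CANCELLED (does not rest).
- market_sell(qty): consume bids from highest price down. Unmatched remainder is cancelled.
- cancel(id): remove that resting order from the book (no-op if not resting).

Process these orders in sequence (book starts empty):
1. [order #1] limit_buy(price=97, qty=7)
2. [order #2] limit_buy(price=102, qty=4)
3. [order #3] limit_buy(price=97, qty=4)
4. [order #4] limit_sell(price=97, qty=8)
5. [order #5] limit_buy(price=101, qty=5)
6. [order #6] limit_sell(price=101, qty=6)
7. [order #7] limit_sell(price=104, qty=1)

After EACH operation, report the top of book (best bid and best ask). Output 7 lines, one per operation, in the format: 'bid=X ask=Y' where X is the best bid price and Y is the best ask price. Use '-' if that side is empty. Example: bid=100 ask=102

Answer: bid=97 ask=-
bid=102 ask=-
bid=102 ask=-
bid=97 ask=-
bid=101 ask=-
bid=97 ask=101
bid=97 ask=101

Derivation:
After op 1 [order #1] limit_buy(price=97, qty=7): fills=none; bids=[#1:7@97] asks=[-]
After op 2 [order #2] limit_buy(price=102, qty=4): fills=none; bids=[#2:4@102 #1:7@97] asks=[-]
After op 3 [order #3] limit_buy(price=97, qty=4): fills=none; bids=[#2:4@102 #1:7@97 #3:4@97] asks=[-]
After op 4 [order #4] limit_sell(price=97, qty=8): fills=#2x#4:4@102 #1x#4:4@97; bids=[#1:3@97 #3:4@97] asks=[-]
After op 5 [order #5] limit_buy(price=101, qty=5): fills=none; bids=[#5:5@101 #1:3@97 #3:4@97] asks=[-]
After op 6 [order #6] limit_sell(price=101, qty=6): fills=#5x#6:5@101; bids=[#1:3@97 #3:4@97] asks=[#6:1@101]
After op 7 [order #7] limit_sell(price=104, qty=1): fills=none; bids=[#1:3@97 #3:4@97] asks=[#6:1@101 #7:1@104]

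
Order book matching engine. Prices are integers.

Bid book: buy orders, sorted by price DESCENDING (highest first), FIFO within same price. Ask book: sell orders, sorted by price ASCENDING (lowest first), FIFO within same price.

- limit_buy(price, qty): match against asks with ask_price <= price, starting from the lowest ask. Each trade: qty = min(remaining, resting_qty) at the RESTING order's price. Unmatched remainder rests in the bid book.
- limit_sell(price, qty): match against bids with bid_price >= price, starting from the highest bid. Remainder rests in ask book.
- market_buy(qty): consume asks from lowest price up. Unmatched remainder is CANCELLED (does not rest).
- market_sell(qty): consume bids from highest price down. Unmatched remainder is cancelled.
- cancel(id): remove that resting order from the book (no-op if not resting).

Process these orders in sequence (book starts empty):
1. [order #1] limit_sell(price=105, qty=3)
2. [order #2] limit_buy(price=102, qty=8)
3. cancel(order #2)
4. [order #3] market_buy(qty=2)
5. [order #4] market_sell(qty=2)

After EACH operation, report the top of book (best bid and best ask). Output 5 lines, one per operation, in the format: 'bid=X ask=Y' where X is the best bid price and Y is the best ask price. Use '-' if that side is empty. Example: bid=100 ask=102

After op 1 [order #1] limit_sell(price=105, qty=3): fills=none; bids=[-] asks=[#1:3@105]
After op 2 [order #2] limit_buy(price=102, qty=8): fills=none; bids=[#2:8@102] asks=[#1:3@105]
After op 3 cancel(order #2): fills=none; bids=[-] asks=[#1:3@105]
After op 4 [order #3] market_buy(qty=2): fills=#3x#1:2@105; bids=[-] asks=[#1:1@105]
After op 5 [order #4] market_sell(qty=2): fills=none; bids=[-] asks=[#1:1@105]

Answer: bid=- ask=105
bid=102 ask=105
bid=- ask=105
bid=- ask=105
bid=- ask=105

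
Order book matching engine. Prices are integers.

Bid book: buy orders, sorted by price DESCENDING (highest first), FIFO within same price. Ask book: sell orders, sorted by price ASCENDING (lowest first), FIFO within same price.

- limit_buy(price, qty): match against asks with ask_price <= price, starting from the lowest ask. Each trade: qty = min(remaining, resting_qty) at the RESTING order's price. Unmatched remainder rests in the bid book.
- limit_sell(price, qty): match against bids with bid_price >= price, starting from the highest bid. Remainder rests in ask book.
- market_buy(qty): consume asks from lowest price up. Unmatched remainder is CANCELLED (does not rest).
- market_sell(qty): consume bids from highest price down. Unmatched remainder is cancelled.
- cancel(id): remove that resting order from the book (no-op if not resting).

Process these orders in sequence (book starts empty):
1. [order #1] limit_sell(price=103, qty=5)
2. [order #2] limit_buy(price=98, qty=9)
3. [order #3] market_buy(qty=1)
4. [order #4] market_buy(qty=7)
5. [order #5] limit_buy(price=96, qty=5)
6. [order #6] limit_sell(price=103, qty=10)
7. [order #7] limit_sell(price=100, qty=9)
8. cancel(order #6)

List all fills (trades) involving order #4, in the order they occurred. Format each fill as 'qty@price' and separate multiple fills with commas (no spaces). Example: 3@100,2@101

After op 1 [order #1] limit_sell(price=103, qty=5): fills=none; bids=[-] asks=[#1:5@103]
After op 2 [order #2] limit_buy(price=98, qty=9): fills=none; bids=[#2:9@98] asks=[#1:5@103]
After op 3 [order #3] market_buy(qty=1): fills=#3x#1:1@103; bids=[#2:9@98] asks=[#1:4@103]
After op 4 [order #4] market_buy(qty=7): fills=#4x#1:4@103; bids=[#2:9@98] asks=[-]
After op 5 [order #5] limit_buy(price=96, qty=5): fills=none; bids=[#2:9@98 #5:5@96] asks=[-]
After op 6 [order #6] limit_sell(price=103, qty=10): fills=none; bids=[#2:9@98 #5:5@96] asks=[#6:10@103]
After op 7 [order #7] limit_sell(price=100, qty=9): fills=none; bids=[#2:9@98 #5:5@96] asks=[#7:9@100 #6:10@103]
After op 8 cancel(order #6): fills=none; bids=[#2:9@98 #5:5@96] asks=[#7:9@100]

Answer: 4@103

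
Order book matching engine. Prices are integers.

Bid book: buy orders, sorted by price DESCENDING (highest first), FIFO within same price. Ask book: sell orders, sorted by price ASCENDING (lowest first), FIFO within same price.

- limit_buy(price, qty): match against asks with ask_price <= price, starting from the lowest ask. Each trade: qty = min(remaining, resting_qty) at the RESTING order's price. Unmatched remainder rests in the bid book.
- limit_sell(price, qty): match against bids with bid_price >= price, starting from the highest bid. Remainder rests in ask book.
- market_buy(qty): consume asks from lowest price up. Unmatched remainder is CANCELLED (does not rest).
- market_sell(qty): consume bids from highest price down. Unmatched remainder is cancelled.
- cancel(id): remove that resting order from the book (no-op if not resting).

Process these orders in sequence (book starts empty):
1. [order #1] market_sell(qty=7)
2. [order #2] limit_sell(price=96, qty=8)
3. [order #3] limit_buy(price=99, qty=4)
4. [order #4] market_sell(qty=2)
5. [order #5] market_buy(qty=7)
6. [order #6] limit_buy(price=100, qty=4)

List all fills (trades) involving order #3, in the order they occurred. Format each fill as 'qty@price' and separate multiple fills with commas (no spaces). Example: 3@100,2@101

Answer: 4@96

Derivation:
After op 1 [order #1] market_sell(qty=7): fills=none; bids=[-] asks=[-]
After op 2 [order #2] limit_sell(price=96, qty=8): fills=none; bids=[-] asks=[#2:8@96]
After op 3 [order #3] limit_buy(price=99, qty=4): fills=#3x#2:4@96; bids=[-] asks=[#2:4@96]
After op 4 [order #4] market_sell(qty=2): fills=none; bids=[-] asks=[#2:4@96]
After op 5 [order #5] market_buy(qty=7): fills=#5x#2:4@96; bids=[-] asks=[-]
After op 6 [order #6] limit_buy(price=100, qty=4): fills=none; bids=[#6:4@100] asks=[-]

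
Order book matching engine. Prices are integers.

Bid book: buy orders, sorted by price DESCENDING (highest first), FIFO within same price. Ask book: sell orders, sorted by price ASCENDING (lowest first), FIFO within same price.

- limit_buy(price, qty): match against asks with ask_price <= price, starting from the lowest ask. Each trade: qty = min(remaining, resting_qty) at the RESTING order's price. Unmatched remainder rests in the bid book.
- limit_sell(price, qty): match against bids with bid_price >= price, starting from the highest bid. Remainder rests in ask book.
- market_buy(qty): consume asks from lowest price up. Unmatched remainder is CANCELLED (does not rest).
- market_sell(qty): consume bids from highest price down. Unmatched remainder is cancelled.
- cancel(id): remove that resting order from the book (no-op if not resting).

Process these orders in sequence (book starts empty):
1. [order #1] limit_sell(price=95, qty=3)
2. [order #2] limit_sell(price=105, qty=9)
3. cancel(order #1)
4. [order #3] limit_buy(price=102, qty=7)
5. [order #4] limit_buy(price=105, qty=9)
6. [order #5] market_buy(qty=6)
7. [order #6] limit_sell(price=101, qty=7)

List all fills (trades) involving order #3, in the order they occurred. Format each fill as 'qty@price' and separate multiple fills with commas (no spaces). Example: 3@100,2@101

After op 1 [order #1] limit_sell(price=95, qty=3): fills=none; bids=[-] asks=[#1:3@95]
After op 2 [order #2] limit_sell(price=105, qty=9): fills=none; bids=[-] asks=[#1:3@95 #2:9@105]
After op 3 cancel(order #1): fills=none; bids=[-] asks=[#2:9@105]
After op 4 [order #3] limit_buy(price=102, qty=7): fills=none; bids=[#3:7@102] asks=[#2:9@105]
After op 5 [order #4] limit_buy(price=105, qty=9): fills=#4x#2:9@105; bids=[#3:7@102] asks=[-]
After op 6 [order #5] market_buy(qty=6): fills=none; bids=[#3:7@102] asks=[-]
After op 7 [order #6] limit_sell(price=101, qty=7): fills=#3x#6:7@102; bids=[-] asks=[-]

Answer: 7@102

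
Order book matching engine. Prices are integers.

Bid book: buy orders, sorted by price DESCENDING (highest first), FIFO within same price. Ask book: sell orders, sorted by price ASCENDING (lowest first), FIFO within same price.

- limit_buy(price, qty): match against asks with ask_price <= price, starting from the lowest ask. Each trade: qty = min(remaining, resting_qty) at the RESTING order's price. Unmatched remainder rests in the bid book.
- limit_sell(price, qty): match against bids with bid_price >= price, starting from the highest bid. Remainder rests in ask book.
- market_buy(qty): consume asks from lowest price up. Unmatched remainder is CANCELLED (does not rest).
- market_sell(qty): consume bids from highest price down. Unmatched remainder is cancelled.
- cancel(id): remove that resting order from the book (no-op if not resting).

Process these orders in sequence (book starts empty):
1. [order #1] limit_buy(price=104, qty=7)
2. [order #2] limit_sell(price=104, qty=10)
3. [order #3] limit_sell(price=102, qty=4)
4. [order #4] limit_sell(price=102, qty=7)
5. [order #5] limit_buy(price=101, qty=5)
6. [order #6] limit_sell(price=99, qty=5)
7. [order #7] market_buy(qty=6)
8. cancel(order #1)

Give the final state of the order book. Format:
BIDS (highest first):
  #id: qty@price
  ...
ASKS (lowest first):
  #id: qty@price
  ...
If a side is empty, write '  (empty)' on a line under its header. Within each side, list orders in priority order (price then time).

After op 1 [order #1] limit_buy(price=104, qty=7): fills=none; bids=[#1:7@104] asks=[-]
After op 2 [order #2] limit_sell(price=104, qty=10): fills=#1x#2:7@104; bids=[-] asks=[#2:3@104]
After op 3 [order #3] limit_sell(price=102, qty=4): fills=none; bids=[-] asks=[#3:4@102 #2:3@104]
After op 4 [order #4] limit_sell(price=102, qty=7): fills=none; bids=[-] asks=[#3:4@102 #4:7@102 #2:3@104]
After op 5 [order #5] limit_buy(price=101, qty=5): fills=none; bids=[#5:5@101] asks=[#3:4@102 #4:7@102 #2:3@104]
After op 6 [order #6] limit_sell(price=99, qty=5): fills=#5x#6:5@101; bids=[-] asks=[#3:4@102 #4:7@102 #2:3@104]
After op 7 [order #7] market_buy(qty=6): fills=#7x#3:4@102 #7x#4:2@102; bids=[-] asks=[#4:5@102 #2:3@104]
After op 8 cancel(order #1): fills=none; bids=[-] asks=[#4:5@102 #2:3@104]

Answer: BIDS (highest first):
  (empty)
ASKS (lowest first):
  #4: 5@102
  #2: 3@104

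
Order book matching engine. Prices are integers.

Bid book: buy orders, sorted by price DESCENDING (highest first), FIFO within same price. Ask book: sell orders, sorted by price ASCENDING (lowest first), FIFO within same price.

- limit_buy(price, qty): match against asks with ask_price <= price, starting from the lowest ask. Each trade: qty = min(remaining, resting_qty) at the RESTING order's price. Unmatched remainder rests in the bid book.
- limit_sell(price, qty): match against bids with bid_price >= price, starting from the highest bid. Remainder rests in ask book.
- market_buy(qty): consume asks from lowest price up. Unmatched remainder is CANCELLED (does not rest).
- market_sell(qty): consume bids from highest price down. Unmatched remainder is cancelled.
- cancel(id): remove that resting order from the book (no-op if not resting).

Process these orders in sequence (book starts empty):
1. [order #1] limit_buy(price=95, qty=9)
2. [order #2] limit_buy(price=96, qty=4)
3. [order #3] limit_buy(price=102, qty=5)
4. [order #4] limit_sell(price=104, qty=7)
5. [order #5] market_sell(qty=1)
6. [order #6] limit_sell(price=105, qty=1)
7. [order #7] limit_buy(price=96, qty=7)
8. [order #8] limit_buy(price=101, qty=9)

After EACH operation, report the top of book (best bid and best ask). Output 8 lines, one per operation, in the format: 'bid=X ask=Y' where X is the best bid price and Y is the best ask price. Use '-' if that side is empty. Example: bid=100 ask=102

After op 1 [order #1] limit_buy(price=95, qty=9): fills=none; bids=[#1:9@95] asks=[-]
After op 2 [order #2] limit_buy(price=96, qty=4): fills=none; bids=[#2:4@96 #1:9@95] asks=[-]
After op 3 [order #3] limit_buy(price=102, qty=5): fills=none; bids=[#3:5@102 #2:4@96 #1:9@95] asks=[-]
After op 4 [order #4] limit_sell(price=104, qty=7): fills=none; bids=[#3:5@102 #2:4@96 #1:9@95] asks=[#4:7@104]
After op 5 [order #5] market_sell(qty=1): fills=#3x#5:1@102; bids=[#3:4@102 #2:4@96 #1:9@95] asks=[#4:7@104]
After op 6 [order #6] limit_sell(price=105, qty=1): fills=none; bids=[#3:4@102 #2:4@96 #1:9@95] asks=[#4:7@104 #6:1@105]
After op 7 [order #7] limit_buy(price=96, qty=7): fills=none; bids=[#3:4@102 #2:4@96 #7:7@96 #1:9@95] asks=[#4:7@104 #6:1@105]
After op 8 [order #8] limit_buy(price=101, qty=9): fills=none; bids=[#3:4@102 #8:9@101 #2:4@96 #7:7@96 #1:9@95] asks=[#4:7@104 #6:1@105]

Answer: bid=95 ask=-
bid=96 ask=-
bid=102 ask=-
bid=102 ask=104
bid=102 ask=104
bid=102 ask=104
bid=102 ask=104
bid=102 ask=104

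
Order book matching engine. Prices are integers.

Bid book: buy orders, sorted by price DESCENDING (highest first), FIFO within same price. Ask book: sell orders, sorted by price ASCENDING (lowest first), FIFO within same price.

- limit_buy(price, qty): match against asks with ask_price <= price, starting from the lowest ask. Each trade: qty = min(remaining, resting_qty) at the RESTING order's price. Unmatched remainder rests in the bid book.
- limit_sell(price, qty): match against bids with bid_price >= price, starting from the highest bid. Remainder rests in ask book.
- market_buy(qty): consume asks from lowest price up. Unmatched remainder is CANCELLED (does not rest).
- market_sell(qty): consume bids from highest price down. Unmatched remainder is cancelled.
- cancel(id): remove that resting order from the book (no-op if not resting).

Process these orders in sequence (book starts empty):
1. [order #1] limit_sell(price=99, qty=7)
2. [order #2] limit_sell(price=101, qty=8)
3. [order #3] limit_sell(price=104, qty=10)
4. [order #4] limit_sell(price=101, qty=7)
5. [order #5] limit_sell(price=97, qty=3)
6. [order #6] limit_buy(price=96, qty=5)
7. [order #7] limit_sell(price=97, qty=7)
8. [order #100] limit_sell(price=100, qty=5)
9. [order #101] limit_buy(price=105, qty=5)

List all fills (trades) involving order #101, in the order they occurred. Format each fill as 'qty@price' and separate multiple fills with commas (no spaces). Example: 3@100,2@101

Answer: 3@97,2@97

Derivation:
After op 1 [order #1] limit_sell(price=99, qty=7): fills=none; bids=[-] asks=[#1:7@99]
After op 2 [order #2] limit_sell(price=101, qty=8): fills=none; bids=[-] asks=[#1:7@99 #2:8@101]
After op 3 [order #3] limit_sell(price=104, qty=10): fills=none; bids=[-] asks=[#1:7@99 #2:8@101 #3:10@104]
After op 4 [order #4] limit_sell(price=101, qty=7): fills=none; bids=[-] asks=[#1:7@99 #2:8@101 #4:7@101 #3:10@104]
After op 5 [order #5] limit_sell(price=97, qty=3): fills=none; bids=[-] asks=[#5:3@97 #1:7@99 #2:8@101 #4:7@101 #3:10@104]
After op 6 [order #6] limit_buy(price=96, qty=5): fills=none; bids=[#6:5@96] asks=[#5:3@97 #1:7@99 #2:8@101 #4:7@101 #3:10@104]
After op 7 [order #7] limit_sell(price=97, qty=7): fills=none; bids=[#6:5@96] asks=[#5:3@97 #7:7@97 #1:7@99 #2:8@101 #4:7@101 #3:10@104]
After op 8 [order #100] limit_sell(price=100, qty=5): fills=none; bids=[#6:5@96] asks=[#5:3@97 #7:7@97 #1:7@99 #100:5@100 #2:8@101 #4:7@101 #3:10@104]
After op 9 [order #101] limit_buy(price=105, qty=5): fills=#101x#5:3@97 #101x#7:2@97; bids=[#6:5@96] asks=[#7:5@97 #1:7@99 #100:5@100 #2:8@101 #4:7@101 #3:10@104]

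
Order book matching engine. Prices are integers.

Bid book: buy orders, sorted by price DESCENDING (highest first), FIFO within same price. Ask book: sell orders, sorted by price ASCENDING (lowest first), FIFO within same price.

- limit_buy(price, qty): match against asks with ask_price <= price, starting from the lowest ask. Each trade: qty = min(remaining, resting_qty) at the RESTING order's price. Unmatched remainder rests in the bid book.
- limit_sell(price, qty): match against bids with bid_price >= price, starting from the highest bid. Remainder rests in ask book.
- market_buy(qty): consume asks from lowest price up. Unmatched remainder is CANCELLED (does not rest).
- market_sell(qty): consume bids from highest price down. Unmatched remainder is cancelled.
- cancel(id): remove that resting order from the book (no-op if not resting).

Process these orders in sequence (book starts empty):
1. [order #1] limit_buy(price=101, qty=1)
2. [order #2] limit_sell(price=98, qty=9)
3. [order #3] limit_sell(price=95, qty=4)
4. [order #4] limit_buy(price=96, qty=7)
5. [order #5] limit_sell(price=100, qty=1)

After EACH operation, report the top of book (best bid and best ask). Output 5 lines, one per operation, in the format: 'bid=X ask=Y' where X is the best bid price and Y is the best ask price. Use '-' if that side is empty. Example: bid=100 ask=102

After op 1 [order #1] limit_buy(price=101, qty=1): fills=none; bids=[#1:1@101] asks=[-]
After op 2 [order #2] limit_sell(price=98, qty=9): fills=#1x#2:1@101; bids=[-] asks=[#2:8@98]
After op 3 [order #3] limit_sell(price=95, qty=4): fills=none; bids=[-] asks=[#3:4@95 #2:8@98]
After op 4 [order #4] limit_buy(price=96, qty=7): fills=#4x#3:4@95; bids=[#4:3@96] asks=[#2:8@98]
After op 5 [order #5] limit_sell(price=100, qty=1): fills=none; bids=[#4:3@96] asks=[#2:8@98 #5:1@100]

Answer: bid=101 ask=-
bid=- ask=98
bid=- ask=95
bid=96 ask=98
bid=96 ask=98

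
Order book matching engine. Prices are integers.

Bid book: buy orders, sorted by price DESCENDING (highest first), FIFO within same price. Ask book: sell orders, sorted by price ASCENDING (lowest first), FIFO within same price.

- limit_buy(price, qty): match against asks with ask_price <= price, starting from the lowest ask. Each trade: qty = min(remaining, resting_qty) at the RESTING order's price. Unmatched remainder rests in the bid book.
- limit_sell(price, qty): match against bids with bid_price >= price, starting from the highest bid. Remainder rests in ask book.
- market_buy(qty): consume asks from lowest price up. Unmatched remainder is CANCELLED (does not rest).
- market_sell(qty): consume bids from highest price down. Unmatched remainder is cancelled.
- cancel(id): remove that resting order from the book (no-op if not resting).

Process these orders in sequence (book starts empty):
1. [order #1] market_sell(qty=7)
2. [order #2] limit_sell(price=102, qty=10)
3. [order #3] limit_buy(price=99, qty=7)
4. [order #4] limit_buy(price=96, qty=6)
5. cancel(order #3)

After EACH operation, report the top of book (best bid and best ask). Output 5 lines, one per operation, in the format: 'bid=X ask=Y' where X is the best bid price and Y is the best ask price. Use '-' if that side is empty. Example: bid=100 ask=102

After op 1 [order #1] market_sell(qty=7): fills=none; bids=[-] asks=[-]
After op 2 [order #2] limit_sell(price=102, qty=10): fills=none; bids=[-] asks=[#2:10@102]
After op 3 [order #3] limit_buy(price=99, qty=7): fills=none; bids=[#3:7@99] asks=[#2:10@102]
After op 4 [order #4] limit_buy(price=96, qty=6): fills=none; bids=[#3:7@99 #4:6@96] asks=[#2:10@102]
After op 5 cancel(order #3): fills=none; bids=[#4:6@96] asks=[#2:10@102]

Answer: bid=- ask=-
bid=- ask=102
bid=99 ask=102
bid=99 ask=102
bid=96 ask=102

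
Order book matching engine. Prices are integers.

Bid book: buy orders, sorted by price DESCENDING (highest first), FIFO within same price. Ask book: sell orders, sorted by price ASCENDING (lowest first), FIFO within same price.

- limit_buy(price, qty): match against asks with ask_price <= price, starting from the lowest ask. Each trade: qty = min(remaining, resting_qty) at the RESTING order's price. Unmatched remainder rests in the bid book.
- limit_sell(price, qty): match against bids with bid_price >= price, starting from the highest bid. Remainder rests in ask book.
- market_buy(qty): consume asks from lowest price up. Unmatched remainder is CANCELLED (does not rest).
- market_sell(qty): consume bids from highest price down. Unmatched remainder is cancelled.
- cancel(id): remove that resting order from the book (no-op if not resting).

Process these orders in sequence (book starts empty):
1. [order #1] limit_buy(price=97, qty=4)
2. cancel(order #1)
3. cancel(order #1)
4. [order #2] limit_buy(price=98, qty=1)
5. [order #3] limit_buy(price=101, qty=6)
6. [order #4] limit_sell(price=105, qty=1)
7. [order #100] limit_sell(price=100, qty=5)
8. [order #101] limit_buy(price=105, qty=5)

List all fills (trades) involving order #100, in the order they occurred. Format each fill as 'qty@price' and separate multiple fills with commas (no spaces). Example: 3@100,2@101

After op 1 [order #1] limit_buy(price=97, qty=4): fills=none; bids=[#1:4@97] asks=[-]
After op 2 cancel(order #1): fills=none; bids=[-] asks=[-]
After op 3 cancel(order #1): fills=none; bids=[-] asks=[-]
After op 4 [order #2] limit_buy(price=98, qty=1): fills=none; bids=[#2:1@98] asks=[-]
After op 5 [order #3] limit_buy(price=101, qty=6): fills=none; bids=[#3:6@101 #2:1@98] asks=[-]
After op 6 [order #4] limit_sell(price=105, qty=1): fills=none; bids=[#3:6@101 #2:1@98] asks=[#4:1@105]
After op 7 [order #100] limit_sell(price=100, qty=5): fills=#3x#100:5@101; bids=[#3:1@101 #2:1@98] asks=[#4:1@105]
After op 8 [order #101] limit_buy(price=105, qty=5): fills=#101x#4:1@105; bids=[#101:4@105 #3:1@101 #2:1@98] asks=[-]

Answer: 5@101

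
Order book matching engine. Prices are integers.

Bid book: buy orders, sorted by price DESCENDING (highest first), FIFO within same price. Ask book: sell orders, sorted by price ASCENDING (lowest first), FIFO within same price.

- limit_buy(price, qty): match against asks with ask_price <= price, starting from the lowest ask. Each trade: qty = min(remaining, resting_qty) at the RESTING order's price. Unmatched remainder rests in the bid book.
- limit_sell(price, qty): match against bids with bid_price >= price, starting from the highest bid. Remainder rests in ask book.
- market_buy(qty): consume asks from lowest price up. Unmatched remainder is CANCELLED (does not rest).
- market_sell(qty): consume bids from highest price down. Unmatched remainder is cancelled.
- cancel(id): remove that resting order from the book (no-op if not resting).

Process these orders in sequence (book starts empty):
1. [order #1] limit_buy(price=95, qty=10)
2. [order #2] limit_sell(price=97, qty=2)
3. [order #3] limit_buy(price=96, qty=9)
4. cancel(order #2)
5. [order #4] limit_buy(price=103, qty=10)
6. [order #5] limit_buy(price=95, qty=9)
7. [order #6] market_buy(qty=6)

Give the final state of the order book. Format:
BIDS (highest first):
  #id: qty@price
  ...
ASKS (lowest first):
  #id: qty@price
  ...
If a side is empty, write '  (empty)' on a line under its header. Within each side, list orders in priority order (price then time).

After op 1 [order #1] limit_buy(price=95, qty=10): fills=none; bids=[#1:10@95] asks=[-]
After op 2 [order #2] limit_sell(price=97, qty=2): fills=none; bids=[#1:10@95] asks=[#2:2@97]
After op 3 [order #3] limit_buy(price=96, qty=9): fills=none; bids=[#3:9@96 #1:10@95] asks=[#2:2@97]
After op 4 cancel(order #2): fills=none; bids=[#3:9@96 #1:10@95] asks=[-]
After op 5 [order #4] limit_buy(price=103, qty=10): fills=none; bids=[#4:10@103 #3:9@96 #1:10@95] asks=[-]
After op 6 [order #5] limit_buy(price=95, qty=9): fills=none; bids=[#4:10@103 #3:9@96 #1:10@95 #5:9@95] asks=[-]
After op 7 [order #6] market_buy(qty=6): fills=none; bids=[#4:10@103 #3:9@96 #1:10@95 #5:9@95] asks=[-]

Answer: BIDS (highest first):
  #4: 10@103
  #3: 9@96
  #1: 10@95
  #5: 9@95
ASKS (lowest first):
  (empty)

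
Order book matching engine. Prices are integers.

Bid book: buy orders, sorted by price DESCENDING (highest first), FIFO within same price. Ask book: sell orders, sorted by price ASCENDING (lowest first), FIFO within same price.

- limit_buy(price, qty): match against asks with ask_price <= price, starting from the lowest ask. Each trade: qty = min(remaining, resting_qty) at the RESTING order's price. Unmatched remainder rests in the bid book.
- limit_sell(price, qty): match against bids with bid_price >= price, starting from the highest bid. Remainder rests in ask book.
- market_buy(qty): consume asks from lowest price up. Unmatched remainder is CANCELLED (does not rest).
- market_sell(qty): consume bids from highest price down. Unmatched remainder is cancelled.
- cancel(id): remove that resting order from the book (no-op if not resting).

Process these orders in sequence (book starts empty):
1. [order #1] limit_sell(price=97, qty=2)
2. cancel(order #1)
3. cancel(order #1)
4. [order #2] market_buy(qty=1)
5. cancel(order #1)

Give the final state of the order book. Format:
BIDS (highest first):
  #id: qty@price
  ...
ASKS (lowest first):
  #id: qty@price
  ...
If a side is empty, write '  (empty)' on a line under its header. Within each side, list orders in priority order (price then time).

Answer: BIDS (highest first):
  (empty)
ASKS (lowest first):
  (empty)

Derivation:
After op 1 [order #1] limit_sell(price=97, qty=2): fills=none; bids=[-] asks=[#1:2@97]
After op 2 cancel(order #1): fills=none; bids=[-] asks=[-]
After op 3 cancel(order #1): fills=none; bids=[-] asks=[-]
After op 4 [order #2] market_buy(qty=1): fills=none; bids=[-] asks=[-]
After op 5 cancel(order #1): fills=none; bids=[-] asks=[-]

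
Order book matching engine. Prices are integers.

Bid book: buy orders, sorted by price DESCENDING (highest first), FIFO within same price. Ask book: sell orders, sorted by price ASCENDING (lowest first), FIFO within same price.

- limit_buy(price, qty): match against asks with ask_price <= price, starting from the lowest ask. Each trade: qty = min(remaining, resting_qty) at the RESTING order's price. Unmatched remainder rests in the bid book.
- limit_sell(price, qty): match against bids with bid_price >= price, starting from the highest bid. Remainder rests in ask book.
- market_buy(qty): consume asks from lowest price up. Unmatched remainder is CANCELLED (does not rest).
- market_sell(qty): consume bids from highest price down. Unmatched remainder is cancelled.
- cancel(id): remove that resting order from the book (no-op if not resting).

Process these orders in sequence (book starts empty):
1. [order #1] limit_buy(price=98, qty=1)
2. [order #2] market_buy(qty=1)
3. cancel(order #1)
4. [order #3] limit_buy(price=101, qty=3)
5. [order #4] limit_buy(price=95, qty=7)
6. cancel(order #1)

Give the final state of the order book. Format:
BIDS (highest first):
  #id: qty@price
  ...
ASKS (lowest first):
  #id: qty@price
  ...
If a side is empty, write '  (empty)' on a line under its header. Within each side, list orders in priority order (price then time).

After op 1 [order #1] limit_buy(price=98, qty=1): fills=none; bids=[#1:1@98] asks=[-]
After op 2 [order #2] market_buy(qty=1): fills=none; bids=[#1:1@98] asks=[-]
After op 3 cancel(order #1): fills=none; bids=[-] asks=[-]
After op 4 [order #3] limit_buy(price=101, qty=3): fills=none; bids=[#3:3@101] asks=[-]
After op 5 [order #4] limit_buy(price=95, qty=7): fills=none; bids=[#3:3@101 #4:7@95] asks=[-]
After op 6 cancel(order #1): fills=none; bids=[#3:3@101 #4:7@95] asks=[-]

Answer: BIDS (highest first):
  #3: 3@101
  #4: 7@95
ASKS (lowest first):
  (empty)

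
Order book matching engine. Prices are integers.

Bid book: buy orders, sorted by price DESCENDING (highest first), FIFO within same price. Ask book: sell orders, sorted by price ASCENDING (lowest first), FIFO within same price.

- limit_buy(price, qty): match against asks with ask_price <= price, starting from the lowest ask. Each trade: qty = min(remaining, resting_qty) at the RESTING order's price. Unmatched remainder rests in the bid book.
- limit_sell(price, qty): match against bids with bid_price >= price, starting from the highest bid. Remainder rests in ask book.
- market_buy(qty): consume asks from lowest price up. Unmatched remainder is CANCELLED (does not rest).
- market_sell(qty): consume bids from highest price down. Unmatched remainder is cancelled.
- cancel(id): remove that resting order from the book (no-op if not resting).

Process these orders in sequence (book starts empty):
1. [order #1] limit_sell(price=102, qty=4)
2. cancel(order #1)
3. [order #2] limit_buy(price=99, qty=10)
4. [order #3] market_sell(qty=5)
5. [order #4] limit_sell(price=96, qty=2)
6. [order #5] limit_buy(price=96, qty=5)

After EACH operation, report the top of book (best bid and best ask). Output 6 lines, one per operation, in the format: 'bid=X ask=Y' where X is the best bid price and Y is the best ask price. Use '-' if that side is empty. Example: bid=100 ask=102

After op 1 [order #1] limit_sell(price=102, qty=4): fills=none; bids=[-] asks=[#1:4@102]
After op 2 cancel(order #1): fills=none; bids=[-] asks=[-]
After op 3 [order #2] limit_buy(price=99, qty=10): fills=none; bids=[#2:10@99] asks=[-]
After op 4 [order #3] market_sell(qty=5): fills=#2x#3:5@99; bids=[#2:5@99] asks=[-]
After op 5 [order #4] limit_sell(price=96, qty=2): fills=#2x#4:2@99; bids=[#2:3@99] asks=[-]
After op 6 [order #5] limit_buy(price=96, qty=5): fills=none; bids=[#2:3@99 #5:5@96] asks=[-]

Answer: bid=- ask=102
bid=- ask=-
bid=99 ask=-
bid=99 ask=-
bid=99 ask=-
bid=99 ask=-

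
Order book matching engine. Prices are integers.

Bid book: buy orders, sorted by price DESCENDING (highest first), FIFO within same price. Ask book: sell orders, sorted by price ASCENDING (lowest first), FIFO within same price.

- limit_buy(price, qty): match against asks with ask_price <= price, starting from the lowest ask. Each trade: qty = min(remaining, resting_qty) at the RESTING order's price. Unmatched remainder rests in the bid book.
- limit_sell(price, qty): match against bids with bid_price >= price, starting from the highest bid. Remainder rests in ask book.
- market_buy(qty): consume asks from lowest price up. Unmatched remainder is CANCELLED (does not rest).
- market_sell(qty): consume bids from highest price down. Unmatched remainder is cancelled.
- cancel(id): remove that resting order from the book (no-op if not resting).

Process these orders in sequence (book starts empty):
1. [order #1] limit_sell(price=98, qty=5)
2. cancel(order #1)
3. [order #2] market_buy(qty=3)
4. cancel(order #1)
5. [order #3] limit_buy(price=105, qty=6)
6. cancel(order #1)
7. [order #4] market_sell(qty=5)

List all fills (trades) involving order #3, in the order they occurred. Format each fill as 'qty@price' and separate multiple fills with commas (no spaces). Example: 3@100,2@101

Answer: 5@105

Derivation:
After op 1 [order #1] limit_sell(price=98, qty=5): fills=none; bids=[-] asks=[#1:5@98]
After op 2 cancel(order #1): fills=none; bids=[-] asks=[-]
After op 3 [order #2] market_buy(qty=3): fills=none; bids=[-] asks=[-]
After op 4 cancel(order #1): fills=none; bids=[-] asks=[-]
After op 5 [order #3] limit_buy(price=105, qty=6): fills=none; bids=[#3:6@105] asks=[-]
After op 6 cancel(order #1): fills=none; bids=[#3:6@105] asks=[-]
After op 7 [order #4] market_sell(qty=5): fills=#3x#4:5@105; bids=[#3:1@105] asks=[-]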